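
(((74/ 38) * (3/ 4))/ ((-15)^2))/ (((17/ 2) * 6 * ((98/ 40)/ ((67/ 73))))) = 2479/ 51991695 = 0.00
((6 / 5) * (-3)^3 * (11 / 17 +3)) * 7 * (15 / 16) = -775.46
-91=-91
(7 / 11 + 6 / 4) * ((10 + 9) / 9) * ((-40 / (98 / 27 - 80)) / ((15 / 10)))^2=6429600 / 11692571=0.55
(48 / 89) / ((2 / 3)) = 72 / 89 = 0.81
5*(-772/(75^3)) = -772/84375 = -0.01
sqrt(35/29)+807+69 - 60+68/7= sqrt(1015)/29+5780/7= 826.81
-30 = -30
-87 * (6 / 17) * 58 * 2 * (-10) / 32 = 37845 / 34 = 1113.09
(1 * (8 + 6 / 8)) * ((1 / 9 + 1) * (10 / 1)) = 875 / 9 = 97.22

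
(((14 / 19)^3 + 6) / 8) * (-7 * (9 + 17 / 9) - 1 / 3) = -15122861 / 246924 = -61.25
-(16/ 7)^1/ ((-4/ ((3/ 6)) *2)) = 1/ 7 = 0.14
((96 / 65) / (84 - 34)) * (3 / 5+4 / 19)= 0.02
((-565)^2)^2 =101904600625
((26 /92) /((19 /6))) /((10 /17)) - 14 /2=-6.85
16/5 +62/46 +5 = 1098/115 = 9.55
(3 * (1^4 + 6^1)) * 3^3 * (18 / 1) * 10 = 102060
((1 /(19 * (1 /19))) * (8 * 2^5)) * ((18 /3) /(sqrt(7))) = 1536 * sqrt(7) /7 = 580.55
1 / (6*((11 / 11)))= 0.17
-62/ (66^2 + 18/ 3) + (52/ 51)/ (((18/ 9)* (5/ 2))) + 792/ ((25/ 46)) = 450321703/ 308975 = 1457.47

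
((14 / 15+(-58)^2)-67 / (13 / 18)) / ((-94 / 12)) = -27152 / 65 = -417.72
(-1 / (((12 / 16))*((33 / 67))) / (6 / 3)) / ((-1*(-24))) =-67 / 1188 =-0.06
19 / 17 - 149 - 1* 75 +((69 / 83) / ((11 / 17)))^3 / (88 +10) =-282566612602845 / 1267906796002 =-222.86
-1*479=-479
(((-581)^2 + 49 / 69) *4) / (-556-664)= -23291758 / 21045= -1106.76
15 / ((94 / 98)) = 735 / 47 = 15.64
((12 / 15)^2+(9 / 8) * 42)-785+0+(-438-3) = -117811 / 100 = -1178.11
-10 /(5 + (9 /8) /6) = -160 /83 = -1.93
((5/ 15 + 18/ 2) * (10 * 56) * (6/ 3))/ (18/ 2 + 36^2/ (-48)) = -15680/ 27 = -580.74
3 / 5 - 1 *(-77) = 388 / 5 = 77.60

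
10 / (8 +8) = 5 / 8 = 0.62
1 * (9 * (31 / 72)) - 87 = -665 / 8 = -83.12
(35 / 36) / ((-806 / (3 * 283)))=-9905 / 9672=-1.02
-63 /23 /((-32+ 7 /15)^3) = 0.00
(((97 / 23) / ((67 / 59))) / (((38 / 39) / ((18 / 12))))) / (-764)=-669591 / 89476624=-0.01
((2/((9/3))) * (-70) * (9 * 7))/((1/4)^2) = -47040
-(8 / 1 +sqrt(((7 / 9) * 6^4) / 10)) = -6 * sqrt(70) / 5-8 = -18.04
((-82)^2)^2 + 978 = 45213154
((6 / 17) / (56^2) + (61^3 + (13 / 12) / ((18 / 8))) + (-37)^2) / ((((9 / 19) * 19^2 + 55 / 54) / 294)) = 493039745427 / 1263304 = 390277.99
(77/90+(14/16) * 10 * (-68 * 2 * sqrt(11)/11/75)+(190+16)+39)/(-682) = -22127/61380+119 * sqrt(11)/56265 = -0.35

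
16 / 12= 4 / 3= 1.33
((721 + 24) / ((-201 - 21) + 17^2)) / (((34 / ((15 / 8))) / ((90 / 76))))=502875 / 692512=0.73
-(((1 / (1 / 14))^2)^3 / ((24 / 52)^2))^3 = -32194729615837333205979136 / 729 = -44162866414042981078160.68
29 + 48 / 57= 567 / 19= 29.84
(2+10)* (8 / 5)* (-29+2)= -2592 / 5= -518.40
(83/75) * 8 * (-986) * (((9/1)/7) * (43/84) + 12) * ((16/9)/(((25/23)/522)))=-2889124949888/30625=-94338773.87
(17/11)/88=0.02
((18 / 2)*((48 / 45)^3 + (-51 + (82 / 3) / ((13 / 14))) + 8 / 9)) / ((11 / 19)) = -16223663 / 53625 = -302.54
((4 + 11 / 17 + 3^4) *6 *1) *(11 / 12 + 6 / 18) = 10920 / 17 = 642.35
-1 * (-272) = 272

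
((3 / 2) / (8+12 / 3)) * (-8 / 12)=-1 / 12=-0.08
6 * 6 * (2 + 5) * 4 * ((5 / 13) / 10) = 504 / 13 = 38.77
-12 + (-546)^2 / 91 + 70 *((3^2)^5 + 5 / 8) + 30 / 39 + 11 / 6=645331495 / 156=4136740.35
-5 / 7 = -0.71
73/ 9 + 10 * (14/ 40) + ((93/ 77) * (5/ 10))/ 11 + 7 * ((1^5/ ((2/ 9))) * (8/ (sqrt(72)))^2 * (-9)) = -1832066/ 7623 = -240.33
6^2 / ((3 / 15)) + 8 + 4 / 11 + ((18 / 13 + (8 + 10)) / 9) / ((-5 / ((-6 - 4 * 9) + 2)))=205.59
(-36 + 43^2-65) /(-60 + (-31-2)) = -1748 /93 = -18.80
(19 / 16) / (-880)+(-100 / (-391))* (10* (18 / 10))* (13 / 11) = 29944571 / 5505280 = 5.44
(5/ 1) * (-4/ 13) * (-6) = 120/ 13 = 9.23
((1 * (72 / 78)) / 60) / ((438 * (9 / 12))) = 2 / 42705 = 0.00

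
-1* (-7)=7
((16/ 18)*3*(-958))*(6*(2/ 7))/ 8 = -3832/ 7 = -547.43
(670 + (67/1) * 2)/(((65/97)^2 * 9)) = 198.94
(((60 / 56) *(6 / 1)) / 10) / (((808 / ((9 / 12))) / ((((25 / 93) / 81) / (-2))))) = -25 / 25248384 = -0.00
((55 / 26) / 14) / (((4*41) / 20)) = 275 / 14924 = 0.02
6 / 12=1 / 2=0.50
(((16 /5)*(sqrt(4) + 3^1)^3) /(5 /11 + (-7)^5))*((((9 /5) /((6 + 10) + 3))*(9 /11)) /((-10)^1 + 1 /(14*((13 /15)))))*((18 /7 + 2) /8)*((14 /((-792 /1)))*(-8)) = 8736 /581183647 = 0.00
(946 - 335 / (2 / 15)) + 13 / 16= -25051 / 16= -1565.69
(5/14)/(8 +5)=5/182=0.03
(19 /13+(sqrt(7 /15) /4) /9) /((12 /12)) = sqrt(105) /540+19 /13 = 1.48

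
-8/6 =-4/3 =-1.33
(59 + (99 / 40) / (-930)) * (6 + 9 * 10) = 4389402 / 775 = 5663.74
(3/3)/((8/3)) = 3/8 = 0.38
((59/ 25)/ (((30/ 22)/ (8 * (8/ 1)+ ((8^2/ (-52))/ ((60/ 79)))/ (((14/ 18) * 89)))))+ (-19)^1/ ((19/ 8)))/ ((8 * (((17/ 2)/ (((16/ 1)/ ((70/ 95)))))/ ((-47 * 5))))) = -2785981521448/ 361417875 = -7708.48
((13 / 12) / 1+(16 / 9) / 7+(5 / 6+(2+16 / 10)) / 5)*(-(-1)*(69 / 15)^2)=7411819 / 157500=47.06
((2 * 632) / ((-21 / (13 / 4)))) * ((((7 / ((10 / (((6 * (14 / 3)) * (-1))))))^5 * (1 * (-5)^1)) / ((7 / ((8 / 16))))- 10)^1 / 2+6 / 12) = -101041477.08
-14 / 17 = -0.82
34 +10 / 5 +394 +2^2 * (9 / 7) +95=3711 / 7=530.14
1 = 1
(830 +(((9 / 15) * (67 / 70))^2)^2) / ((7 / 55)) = 137025017148811 / 21008750000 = 6522.28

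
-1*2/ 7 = -2/ 7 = -0.29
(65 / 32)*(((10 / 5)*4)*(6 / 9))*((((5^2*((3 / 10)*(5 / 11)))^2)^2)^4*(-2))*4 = -21715624141506850719451904296875 / 752840374084766285824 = -28844925018.68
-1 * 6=-6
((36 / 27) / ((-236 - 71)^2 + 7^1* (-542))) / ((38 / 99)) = 66 / 1718645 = 0.00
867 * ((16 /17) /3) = 272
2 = 2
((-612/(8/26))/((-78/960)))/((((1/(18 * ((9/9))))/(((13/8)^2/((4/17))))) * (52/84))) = 31953285/4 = 7988321.25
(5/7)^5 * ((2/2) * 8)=25000/16807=1.49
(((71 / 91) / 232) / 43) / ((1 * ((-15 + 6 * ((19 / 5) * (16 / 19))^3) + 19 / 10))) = 8875 / 20823937316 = 0.00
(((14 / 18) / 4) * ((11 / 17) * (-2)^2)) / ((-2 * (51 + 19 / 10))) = -385 / 80937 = -0.00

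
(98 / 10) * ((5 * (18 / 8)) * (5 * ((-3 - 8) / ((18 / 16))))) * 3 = -16170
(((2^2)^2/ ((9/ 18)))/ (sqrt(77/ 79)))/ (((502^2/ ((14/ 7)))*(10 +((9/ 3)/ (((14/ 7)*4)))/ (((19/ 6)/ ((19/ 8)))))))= 512*sqrt(6083)/ 1596004333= 0.00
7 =7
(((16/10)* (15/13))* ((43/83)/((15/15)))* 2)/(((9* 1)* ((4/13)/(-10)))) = -1720/249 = -6.91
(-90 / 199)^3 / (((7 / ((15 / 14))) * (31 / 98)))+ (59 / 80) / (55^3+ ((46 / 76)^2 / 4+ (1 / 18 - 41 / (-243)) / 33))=-421290342686782775511 / 9412969483647742298335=-0.04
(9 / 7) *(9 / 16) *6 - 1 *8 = -205 / 56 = -3.66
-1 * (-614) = 614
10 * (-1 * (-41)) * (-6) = -2460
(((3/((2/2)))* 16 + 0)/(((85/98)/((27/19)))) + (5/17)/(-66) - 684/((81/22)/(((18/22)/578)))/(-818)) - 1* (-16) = 94.64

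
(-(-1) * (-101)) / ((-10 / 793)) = 80093 / 10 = 8009.30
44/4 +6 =17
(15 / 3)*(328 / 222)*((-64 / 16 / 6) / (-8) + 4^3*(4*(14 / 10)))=881869 / 333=2648.26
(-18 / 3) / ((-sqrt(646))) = 3 * sqrt(646) / 323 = 0.24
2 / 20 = 1 / 10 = 0.10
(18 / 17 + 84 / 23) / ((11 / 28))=51576 / 4301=11.99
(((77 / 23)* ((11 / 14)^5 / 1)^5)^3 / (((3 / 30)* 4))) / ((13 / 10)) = 42322318483170783019107974042700029450915286485371346803433707313024165743615677025 / 42018003817084701393016616719935704658172937860544381058551971441807570126433505381449728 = 0.00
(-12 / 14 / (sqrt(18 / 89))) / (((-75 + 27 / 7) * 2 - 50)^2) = -7 * sqrt(178) / 1811716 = -0.00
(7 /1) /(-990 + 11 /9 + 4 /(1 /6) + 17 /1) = -63 /8530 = -0.01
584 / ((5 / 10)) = 1168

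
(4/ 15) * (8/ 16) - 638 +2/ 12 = -637.70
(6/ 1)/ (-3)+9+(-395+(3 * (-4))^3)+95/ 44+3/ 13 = -1208985/ 572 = -2113.61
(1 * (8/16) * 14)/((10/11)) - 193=-1853/10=-185.30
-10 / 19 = -0.53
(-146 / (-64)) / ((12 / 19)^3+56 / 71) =35550197 / 16217344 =2.19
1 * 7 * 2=14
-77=-77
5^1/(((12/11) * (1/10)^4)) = 137500/3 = 45833.33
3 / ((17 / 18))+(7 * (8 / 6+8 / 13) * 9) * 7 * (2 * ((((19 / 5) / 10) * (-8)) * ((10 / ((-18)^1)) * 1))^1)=9633346 / 3315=2905.99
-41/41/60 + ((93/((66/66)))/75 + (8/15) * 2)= 229/100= 2.29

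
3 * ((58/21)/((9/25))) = 1450/63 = 23.02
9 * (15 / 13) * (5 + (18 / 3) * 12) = 10395 / 13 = 799.62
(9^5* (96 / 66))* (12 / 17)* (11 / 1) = 11337408 / 17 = 666906.35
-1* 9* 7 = -63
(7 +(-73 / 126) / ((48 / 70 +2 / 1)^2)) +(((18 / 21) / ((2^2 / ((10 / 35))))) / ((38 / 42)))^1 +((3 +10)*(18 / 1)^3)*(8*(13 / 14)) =11913830376029 / 21153384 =563211.56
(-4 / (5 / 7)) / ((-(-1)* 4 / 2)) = -14 / 5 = -2.80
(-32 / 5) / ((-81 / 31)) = 992 / 405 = 2.45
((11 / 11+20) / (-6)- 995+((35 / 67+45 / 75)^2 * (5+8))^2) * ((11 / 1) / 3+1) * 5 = -42922724359753 / 2518890125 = -17040.33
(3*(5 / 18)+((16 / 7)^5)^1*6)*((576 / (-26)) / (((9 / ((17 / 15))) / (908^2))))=-862904406.14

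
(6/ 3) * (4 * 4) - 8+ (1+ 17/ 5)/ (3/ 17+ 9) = 9547/ 390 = 24.48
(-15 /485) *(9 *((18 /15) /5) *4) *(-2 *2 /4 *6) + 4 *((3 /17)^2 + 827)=2319540032 /700825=3309.73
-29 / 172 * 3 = -87 / 172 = -0.51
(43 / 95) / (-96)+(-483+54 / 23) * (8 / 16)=-50411789 / 209760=-240.33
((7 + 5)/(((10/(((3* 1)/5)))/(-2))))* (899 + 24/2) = -32796/25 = -1311.84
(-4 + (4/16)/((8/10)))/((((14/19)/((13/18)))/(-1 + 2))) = -14573/4032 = -3.61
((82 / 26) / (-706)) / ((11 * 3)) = -41 / 302874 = -0.00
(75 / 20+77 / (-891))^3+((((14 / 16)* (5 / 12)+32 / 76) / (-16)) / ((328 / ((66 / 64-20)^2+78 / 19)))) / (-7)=11357687609707922809 / 230942604785614848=49.18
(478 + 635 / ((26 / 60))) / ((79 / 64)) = 1616896 / 1027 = 1574.39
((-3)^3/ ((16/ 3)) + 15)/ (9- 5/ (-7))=1113/ 1088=1.02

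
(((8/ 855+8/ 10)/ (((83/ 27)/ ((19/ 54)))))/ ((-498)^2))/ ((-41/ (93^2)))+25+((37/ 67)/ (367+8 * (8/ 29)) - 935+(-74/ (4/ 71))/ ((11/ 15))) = -90305223708941894/ 33432325852365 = -2701.13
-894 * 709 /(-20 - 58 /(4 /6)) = 5923.79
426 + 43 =469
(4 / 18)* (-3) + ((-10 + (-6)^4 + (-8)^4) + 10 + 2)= 16180 / 3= 5393.33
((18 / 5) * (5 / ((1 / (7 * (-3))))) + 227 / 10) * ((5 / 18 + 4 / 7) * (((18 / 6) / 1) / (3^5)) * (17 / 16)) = -6462907 / 1632960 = -3.96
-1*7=-7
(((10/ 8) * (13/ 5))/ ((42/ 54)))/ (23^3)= 117/ 340676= 0.00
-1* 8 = -8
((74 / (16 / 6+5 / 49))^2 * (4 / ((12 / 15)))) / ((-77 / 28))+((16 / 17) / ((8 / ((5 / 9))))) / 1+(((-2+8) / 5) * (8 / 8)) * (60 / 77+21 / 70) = -46237995841 / 35637525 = -1297.45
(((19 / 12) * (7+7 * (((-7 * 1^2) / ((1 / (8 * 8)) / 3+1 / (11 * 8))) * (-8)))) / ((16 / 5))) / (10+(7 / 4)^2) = 118307 / 132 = 896.27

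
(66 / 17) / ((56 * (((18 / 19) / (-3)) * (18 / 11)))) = -2299 / 17136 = -0.13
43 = 43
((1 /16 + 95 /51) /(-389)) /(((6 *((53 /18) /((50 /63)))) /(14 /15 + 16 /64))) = -557705 /2119757472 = -0.00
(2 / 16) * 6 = 3 / 4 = 0.75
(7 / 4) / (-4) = -7 / 16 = -0.44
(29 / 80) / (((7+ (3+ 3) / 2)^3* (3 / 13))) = 377 / 240000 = 0.00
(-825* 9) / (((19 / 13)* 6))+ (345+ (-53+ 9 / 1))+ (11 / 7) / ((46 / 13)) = -1667970 / 3059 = -545.27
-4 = -4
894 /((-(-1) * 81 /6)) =596 /9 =66.22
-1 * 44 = -44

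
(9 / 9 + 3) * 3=12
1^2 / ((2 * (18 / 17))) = 0.47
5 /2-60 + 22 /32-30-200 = -286.81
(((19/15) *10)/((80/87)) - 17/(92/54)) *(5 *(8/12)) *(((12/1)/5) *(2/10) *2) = 6986/575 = 12.15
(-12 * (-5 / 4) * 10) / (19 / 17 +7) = 425 / 23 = 18.48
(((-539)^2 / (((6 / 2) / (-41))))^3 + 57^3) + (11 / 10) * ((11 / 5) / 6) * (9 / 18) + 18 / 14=-2365986144169543474081777 / 37800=-62592226036231308838.14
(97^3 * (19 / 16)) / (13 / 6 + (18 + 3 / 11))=30118209 / 568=53025.02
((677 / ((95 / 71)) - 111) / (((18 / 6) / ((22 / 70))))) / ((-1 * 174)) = -206371 / 867825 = -0.24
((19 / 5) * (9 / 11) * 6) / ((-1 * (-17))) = 1026 / 935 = 1.10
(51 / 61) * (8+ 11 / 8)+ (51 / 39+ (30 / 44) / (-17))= 10802347 / 1186328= 9.11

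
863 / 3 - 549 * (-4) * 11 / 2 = 37097 / 3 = 12365.67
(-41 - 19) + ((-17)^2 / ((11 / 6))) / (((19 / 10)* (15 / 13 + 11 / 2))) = -1718580 / 36157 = -47.53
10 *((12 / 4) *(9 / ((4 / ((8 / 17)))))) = 540 / 17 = 31.76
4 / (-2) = -2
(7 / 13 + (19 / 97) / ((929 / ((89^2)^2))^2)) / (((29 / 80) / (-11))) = -855656943323088584480 / 31560546329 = -27111601123.86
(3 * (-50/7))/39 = -50/91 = -0.55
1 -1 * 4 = -3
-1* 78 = -78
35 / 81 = 0.43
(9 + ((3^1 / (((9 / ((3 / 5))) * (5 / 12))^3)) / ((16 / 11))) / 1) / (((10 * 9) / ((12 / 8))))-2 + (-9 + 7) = -1203081 / 312500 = -3.85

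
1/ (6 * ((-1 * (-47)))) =1/ 282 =0.00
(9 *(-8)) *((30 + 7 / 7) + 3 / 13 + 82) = -105984 / 13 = -8152.62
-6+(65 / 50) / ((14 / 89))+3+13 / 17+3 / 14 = 14859 / 2380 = 6.24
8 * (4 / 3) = 32 / 3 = 10.67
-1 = -1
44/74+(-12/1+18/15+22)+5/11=24927/2035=12.25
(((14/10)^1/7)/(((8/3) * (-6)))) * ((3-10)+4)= 3/80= 0.04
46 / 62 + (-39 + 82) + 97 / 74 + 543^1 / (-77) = 6712385 / 176638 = 38.00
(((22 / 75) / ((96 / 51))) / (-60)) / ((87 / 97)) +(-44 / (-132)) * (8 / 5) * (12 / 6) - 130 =-807656539 / 6264000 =-128.94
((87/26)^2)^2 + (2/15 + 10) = 928806767/6854640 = 135.50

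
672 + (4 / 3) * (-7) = 1988 / 3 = 662.67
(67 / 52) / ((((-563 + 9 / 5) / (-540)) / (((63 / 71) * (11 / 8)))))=31340925 / 20719504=1.51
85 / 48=1.77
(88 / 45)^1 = 88 / 45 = 1.96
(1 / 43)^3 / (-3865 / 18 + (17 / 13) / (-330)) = -6435 / 109859830841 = -0.00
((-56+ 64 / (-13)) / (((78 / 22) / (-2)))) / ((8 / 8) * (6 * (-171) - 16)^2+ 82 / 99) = 287496 / 9082965671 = 0.00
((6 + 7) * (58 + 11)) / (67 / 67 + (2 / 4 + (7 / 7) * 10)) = 78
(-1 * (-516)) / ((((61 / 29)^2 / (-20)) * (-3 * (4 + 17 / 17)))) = 578608 / 3721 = 155.50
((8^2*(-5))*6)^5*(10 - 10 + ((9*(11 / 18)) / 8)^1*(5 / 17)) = -89690996736000000 / 17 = -5275940984470588.24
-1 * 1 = -1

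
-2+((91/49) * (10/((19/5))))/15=-668/399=-1.67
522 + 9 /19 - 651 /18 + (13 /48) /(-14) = 6208921 /12768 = 486.29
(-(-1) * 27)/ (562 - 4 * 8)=27/ 530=0.05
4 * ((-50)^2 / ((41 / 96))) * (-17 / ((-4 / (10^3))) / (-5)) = -816000000 / 41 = -19902439.02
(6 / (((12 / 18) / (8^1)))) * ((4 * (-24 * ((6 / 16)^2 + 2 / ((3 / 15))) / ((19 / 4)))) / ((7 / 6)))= -1682208 / 133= -12648.18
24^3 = 13824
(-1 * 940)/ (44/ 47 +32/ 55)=-607475/ 981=-619.24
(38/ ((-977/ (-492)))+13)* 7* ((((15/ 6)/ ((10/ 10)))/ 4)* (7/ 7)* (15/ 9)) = 5494475/ 23448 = 234.33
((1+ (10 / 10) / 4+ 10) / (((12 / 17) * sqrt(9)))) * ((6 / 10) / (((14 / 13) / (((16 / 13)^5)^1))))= 1671168 / 199927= 8.36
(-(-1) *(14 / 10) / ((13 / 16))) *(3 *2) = 672 / 65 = 10.34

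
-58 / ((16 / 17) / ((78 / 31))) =-19227 / 124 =-155.06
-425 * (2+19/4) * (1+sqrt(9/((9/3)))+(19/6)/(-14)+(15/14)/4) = -11475 * sqrt(3)/4 - 95625/32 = -7957.10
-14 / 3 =-4.67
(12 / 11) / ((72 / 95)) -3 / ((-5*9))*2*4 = 217 / 110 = 1.97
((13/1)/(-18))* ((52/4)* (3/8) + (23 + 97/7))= -10127/336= -30.14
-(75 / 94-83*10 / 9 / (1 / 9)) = 77945 / 94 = 829.20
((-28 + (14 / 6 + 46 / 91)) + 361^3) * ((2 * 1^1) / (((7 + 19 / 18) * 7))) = 1668621.49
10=10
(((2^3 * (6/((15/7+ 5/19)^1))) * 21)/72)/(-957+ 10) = -931/151520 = -0.01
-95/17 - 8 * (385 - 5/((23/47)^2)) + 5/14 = -367407085/125902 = -2918.20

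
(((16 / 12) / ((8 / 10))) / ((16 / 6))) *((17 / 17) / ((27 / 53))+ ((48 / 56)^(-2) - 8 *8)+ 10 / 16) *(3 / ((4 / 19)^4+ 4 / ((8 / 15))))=-8451968455 / 563134176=-15.01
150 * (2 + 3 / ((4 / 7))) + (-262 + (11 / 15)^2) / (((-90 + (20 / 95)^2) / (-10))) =1546721837 / 1461330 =1058.43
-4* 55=-220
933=933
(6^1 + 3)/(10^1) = 9/10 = 0.90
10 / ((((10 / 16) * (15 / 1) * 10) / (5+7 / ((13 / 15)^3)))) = 55376 / 32955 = 1.68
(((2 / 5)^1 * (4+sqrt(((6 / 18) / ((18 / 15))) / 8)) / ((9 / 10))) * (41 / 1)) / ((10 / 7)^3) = 26.17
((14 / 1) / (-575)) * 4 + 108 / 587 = 29228 / 337525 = 0.09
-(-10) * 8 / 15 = 16 / 3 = 5.33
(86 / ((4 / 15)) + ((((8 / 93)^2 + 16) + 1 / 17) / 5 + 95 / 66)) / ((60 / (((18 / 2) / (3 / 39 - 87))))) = -6878619449 / 12184134600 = -0.56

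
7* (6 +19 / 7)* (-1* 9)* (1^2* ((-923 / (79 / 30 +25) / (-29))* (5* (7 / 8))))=-266031675 / 96164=-2766.44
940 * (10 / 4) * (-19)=-44650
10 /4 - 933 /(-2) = 469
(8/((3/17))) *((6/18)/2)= 68/9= 7.56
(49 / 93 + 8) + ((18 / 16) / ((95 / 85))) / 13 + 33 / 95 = 8.95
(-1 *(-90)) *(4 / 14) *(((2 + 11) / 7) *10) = 23400 / 49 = 477.55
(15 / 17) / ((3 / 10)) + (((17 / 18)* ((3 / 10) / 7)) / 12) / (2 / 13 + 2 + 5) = 23439757 / 7968240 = 2.94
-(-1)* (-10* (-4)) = 40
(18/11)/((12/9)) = 1.23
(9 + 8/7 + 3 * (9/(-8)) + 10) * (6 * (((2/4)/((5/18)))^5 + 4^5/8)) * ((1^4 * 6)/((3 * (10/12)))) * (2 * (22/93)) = 56898205452/3390625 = 16781.04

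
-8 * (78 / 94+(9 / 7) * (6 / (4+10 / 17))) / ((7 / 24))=-2062080 / 29939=-68.88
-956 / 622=-478 / 311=-1.54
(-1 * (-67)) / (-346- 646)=-67 / 992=-0.07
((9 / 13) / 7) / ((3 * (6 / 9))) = 0.05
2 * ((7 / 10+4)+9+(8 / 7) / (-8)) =949 / 35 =27.11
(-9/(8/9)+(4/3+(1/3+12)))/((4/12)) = 85/8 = 10.62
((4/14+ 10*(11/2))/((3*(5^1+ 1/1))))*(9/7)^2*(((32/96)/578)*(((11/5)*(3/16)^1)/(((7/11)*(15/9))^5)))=1499394312009/1666027489000000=0.00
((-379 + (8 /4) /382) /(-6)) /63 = 36194 /36099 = 1.00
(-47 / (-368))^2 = 2209 / 135424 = 0.02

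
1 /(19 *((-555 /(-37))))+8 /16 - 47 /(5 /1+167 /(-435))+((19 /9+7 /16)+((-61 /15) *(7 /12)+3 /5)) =-8.90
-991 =-991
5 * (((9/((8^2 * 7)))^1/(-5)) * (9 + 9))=-81/224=-0.36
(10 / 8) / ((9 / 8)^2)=0.99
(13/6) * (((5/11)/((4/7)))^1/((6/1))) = 455/1584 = 0.29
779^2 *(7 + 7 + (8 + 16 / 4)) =15777866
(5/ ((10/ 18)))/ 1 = 9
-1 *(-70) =70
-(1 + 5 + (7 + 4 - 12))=-5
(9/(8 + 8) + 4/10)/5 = 77/400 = 0.19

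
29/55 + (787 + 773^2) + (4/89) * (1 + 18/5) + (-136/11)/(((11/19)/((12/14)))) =225507652521/376915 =598298.43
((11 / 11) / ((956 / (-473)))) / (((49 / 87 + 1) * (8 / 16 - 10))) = 41151 / 1235152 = 0.03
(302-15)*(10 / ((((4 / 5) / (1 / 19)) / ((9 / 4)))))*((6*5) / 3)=322875 / 76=4248.36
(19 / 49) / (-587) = -19 / 28763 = -0.00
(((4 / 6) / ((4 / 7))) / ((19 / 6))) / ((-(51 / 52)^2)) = -0.38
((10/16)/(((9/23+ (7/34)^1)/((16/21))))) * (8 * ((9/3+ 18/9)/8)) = 39100/9807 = 3.99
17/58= 0.29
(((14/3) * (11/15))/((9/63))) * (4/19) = 4312/855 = 5.04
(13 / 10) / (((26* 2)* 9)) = 1 / 360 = 0.00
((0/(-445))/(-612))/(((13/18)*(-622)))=0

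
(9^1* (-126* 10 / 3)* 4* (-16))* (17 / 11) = 373876.36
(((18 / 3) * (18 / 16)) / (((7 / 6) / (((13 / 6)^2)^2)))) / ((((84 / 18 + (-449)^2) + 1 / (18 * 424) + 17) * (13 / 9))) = 9431721 / 21542978702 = 0.00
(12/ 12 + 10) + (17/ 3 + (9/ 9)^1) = 53/ 3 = 17.67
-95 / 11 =-8.64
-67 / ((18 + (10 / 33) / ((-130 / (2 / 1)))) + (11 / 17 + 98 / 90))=-7329465 / 2158504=-3.40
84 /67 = 1.25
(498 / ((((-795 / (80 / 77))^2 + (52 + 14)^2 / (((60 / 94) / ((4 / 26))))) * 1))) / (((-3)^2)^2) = 2762240 / 263530493523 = 0.00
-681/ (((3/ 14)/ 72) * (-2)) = 114408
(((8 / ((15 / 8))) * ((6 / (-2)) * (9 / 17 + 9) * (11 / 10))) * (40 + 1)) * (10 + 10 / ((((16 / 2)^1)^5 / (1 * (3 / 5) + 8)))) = -5986809873 / 108800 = -55025.83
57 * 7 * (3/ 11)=1197/ 11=108.82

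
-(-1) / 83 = 1 / 83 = 0.01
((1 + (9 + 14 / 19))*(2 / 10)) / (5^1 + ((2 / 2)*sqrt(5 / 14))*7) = 136 / 95 - 68*sqrt(70) / 475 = 0.23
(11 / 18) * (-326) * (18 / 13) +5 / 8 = -28623 / 104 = -275.22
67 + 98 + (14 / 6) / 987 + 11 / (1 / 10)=116326 / 423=275.00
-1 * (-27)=27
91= 91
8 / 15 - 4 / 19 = 92 / 285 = 0.32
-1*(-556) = 556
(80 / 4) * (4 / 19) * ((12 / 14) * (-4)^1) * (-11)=21120 / 133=158.80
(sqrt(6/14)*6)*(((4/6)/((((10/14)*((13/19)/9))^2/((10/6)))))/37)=272916*sqrt(21)/31265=40.00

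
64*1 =64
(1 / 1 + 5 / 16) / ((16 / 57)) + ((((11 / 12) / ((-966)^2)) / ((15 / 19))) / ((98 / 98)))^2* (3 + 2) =13191910644930833 / 2821327589888640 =4.68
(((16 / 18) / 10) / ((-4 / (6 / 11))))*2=-4 / 165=-0.02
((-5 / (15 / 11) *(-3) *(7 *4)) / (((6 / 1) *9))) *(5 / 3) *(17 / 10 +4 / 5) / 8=1925 / 648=2.97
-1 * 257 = -257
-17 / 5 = -3.40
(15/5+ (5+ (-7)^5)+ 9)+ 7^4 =-14389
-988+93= -895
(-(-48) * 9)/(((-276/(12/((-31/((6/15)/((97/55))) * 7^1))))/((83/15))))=262944/2420635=0.11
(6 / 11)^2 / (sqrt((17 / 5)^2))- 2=-3934 / 2057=-1.91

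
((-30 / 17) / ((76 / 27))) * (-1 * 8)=1620 / 323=5.02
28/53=0.53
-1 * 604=-604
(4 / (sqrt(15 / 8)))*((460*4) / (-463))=-2944*sqrt(30) / 1389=-11.61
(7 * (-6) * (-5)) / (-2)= -105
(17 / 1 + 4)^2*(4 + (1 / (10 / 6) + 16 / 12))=13083 / 5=2616.60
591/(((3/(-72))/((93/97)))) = -1319112/97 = -13599.09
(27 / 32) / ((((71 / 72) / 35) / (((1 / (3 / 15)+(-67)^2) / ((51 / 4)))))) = 10555.50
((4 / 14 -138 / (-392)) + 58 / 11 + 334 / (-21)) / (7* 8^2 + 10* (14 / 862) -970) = 27861133 / 1454730816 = 0.02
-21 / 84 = -1 / 4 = -0.25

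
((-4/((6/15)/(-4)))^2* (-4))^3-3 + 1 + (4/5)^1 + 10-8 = -1310719999996/5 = -262143999999.20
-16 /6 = -8 /3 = -2.67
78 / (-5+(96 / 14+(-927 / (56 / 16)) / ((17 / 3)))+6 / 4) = -2652 / 1475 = -1.80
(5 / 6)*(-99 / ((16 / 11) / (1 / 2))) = -1815 / 64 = -28.36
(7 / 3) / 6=7 / 18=0.39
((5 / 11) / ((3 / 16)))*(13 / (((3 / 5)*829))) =5200 / 82071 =0.06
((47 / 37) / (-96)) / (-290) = 47 / 1030080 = 0.00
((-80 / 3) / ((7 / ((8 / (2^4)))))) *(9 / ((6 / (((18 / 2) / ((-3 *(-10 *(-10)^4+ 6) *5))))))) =-6 / 349979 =-0.00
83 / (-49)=-83 / 49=-1.69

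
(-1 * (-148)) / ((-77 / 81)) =-11988 / 77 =-155.69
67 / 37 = 1.81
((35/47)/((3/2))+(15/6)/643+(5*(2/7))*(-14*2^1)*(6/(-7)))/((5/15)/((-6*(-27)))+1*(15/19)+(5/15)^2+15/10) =67951951785/4693381742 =14.48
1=1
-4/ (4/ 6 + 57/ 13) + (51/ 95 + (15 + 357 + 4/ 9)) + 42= 69763993/ 168435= 414.19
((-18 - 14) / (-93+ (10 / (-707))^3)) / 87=11308583776 / 2859304816113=0.00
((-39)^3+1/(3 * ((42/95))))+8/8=-59317.25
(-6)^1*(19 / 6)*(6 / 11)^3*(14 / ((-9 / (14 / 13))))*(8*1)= 715008 / 17303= 41.32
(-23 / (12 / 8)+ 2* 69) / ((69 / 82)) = 1312 / 9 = 145.78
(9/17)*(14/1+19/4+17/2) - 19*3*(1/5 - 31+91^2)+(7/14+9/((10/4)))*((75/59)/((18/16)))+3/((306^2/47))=-2164887574193/4603770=-470242.34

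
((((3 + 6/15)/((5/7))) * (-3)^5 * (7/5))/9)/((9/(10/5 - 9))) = 17493/125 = 139.94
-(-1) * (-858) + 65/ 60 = -856.92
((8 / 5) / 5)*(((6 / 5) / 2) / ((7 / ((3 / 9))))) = 8 / 875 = 0.01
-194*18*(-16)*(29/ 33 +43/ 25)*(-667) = -26633213952/ 275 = -96848050.73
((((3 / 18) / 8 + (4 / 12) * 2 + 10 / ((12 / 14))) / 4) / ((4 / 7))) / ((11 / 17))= 70567 / 8448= 8.35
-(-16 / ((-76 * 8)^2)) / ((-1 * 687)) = -1 / 15872448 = -0.00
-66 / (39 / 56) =-1232 / 13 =-94.77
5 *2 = 10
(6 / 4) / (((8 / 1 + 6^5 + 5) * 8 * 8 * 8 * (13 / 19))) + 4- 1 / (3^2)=3629051393 / 933184512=3.89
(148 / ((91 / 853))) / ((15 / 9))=378732 / 455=832.38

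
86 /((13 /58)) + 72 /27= 15068 /39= 386.36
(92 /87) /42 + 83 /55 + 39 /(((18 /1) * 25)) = 1628797 /1004850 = 1.62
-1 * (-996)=996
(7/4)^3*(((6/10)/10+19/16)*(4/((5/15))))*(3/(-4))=-1540413/25600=-60.17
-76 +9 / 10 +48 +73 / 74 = -4831 / 185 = -26.11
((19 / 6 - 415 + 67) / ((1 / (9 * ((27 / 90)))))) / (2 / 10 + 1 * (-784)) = 18621 / 15676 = 1.19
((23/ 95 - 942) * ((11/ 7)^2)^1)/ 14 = -166.11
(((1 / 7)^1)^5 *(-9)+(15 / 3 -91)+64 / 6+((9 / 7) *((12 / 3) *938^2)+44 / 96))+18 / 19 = 11559440927941 / 2554664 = 4524838.07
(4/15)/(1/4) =1.07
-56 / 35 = -8 / 5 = -1.60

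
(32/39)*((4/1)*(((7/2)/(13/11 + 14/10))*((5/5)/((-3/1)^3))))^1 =-12320/74763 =-0.16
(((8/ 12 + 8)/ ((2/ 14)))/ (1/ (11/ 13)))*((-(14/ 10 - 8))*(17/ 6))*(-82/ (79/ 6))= -2361436/ 395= -5978.32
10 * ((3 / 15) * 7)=14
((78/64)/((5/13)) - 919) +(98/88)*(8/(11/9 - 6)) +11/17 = -1179838413/1286560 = -917.05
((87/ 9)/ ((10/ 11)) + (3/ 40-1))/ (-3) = -233/ 72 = -3.24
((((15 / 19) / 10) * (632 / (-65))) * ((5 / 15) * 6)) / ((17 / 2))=-3792 / 20995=-0.18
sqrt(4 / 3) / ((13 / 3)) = 0.27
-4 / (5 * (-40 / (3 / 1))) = 3 / 50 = 0.06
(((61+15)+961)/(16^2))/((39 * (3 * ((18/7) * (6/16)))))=7259/202176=0.04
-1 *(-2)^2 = -4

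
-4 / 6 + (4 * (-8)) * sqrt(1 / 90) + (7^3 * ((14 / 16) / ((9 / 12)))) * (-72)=-86438 / 3 - 16 * sqrt(10) / 15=-28816.04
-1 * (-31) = 31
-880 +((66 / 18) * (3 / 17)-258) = -19335 / 17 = -1137.35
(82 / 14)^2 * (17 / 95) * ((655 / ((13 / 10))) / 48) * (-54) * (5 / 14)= -842307075 / 677768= -1242.77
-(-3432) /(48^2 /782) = 55913 /48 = 1164.85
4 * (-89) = -356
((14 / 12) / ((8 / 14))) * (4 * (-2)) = -49 / 3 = -16.33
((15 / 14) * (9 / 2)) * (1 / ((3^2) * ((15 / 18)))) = 9 / 14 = 0.64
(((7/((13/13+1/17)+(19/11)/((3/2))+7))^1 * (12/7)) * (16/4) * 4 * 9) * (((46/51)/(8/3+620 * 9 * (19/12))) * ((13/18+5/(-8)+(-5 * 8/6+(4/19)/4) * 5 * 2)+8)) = -2892810096/2602860749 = -1.11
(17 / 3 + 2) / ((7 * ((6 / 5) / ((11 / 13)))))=1265 / 1638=0.77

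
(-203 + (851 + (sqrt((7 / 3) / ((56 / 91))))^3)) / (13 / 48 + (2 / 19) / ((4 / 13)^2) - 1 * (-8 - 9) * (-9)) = -590976 / 138275 - 1729 * sqrt(546) / 829650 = -4.32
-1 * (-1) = 1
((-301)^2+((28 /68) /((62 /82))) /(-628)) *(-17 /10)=-154021.70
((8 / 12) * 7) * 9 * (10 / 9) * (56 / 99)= 7840 / 297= 26.40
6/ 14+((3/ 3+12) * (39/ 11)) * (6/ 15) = 7263/ 385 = 18.86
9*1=9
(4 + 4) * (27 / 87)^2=648 / 841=0.77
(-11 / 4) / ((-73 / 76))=209 / 73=2.86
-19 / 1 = -19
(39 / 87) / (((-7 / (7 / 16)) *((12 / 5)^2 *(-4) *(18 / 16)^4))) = 1300 / 1712421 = 0.00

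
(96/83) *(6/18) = 32/83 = 0.39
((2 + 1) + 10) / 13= 1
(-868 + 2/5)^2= 18818244/25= 752729.76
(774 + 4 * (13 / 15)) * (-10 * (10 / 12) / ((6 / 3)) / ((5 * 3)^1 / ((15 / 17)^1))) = -1715 / 9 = -190.56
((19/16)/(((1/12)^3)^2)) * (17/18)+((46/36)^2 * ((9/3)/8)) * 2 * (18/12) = 964473361/288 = 3348865.84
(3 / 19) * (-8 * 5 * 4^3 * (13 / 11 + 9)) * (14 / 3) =-4014080 / 209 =-19206.12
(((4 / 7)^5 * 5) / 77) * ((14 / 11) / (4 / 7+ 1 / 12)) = 24576 / 3195731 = 0.01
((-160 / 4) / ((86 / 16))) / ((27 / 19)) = -6080 / 1161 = -5.24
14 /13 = 1.08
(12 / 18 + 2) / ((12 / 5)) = 10 / 9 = 1.11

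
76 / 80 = 19 / 20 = 0.95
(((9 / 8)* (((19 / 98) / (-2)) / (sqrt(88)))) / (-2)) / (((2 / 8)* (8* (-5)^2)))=171* sqrt(22) / 6899200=0.00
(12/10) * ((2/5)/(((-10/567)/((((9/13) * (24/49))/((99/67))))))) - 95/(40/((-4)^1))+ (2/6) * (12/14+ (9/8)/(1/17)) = 1417853/143000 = 9.92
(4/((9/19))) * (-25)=-1900/9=-211.11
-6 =-6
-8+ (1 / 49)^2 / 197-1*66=-35001777 / 472997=-74.00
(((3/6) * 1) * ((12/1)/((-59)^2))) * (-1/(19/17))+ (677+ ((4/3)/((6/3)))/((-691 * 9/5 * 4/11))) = 1670768063669/2467910646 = 677.00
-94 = -94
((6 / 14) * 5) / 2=15 / 14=1.07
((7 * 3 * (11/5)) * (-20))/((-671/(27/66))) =378/671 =0.56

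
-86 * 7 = -602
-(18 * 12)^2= -46656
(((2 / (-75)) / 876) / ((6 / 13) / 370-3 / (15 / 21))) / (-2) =-481 / 132687720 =-0.00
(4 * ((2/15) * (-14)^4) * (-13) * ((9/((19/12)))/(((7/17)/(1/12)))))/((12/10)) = -4851392/19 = -255336.42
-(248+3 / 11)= -2731 / 11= -248.27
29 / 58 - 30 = -59 / 2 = -29.50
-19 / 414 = -0.05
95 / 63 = 1.51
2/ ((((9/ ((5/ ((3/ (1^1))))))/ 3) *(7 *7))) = 10/ 441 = 0.02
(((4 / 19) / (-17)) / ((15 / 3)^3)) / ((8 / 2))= -0.00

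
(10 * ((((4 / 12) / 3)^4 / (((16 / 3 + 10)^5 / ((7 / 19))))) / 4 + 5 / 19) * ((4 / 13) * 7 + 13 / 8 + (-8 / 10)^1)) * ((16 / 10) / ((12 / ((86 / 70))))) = 7408031009379529 / 5768981765164800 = 1.28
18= 18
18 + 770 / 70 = 29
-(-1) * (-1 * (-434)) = 434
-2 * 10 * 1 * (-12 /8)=30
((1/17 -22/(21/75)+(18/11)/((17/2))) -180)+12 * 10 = -181061/1309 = -138.32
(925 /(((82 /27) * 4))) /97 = 24975 /31816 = 0.78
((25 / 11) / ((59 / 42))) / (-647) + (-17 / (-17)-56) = -23095715 / 419903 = -55.00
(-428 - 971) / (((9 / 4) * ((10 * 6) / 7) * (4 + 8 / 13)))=-127309 / 8100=-15.72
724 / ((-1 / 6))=-4344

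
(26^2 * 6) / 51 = 1352 / 17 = 79.53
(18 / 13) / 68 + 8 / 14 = 1831 / 3094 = 0.59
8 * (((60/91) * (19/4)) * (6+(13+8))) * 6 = 369360/91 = 4058.90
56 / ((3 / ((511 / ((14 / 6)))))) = 4088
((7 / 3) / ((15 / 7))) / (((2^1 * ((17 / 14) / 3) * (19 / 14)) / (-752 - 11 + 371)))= -1882384 / 4845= -388.52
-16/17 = -0.94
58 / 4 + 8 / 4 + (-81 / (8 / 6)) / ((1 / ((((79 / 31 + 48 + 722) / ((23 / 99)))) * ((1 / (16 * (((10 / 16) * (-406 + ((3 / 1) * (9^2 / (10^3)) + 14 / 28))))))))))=38342346603 / 577896482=66.35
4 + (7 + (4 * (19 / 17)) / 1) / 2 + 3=433 / 34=12.74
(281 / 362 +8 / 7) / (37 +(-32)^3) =-4863 / 82940354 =-0.00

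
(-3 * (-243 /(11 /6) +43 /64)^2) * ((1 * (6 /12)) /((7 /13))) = -336144116919 /6938624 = -48445.36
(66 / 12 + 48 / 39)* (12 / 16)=525 / 104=5.05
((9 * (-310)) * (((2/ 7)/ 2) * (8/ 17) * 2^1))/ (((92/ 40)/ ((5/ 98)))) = -1116000/ 134113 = -8.32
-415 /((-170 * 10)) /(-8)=-83 /2720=-0.03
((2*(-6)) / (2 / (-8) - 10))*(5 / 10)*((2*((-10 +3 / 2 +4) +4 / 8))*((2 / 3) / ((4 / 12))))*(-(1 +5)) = 2304 / 41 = 56.20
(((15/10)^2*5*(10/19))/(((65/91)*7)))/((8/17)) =765/304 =2.52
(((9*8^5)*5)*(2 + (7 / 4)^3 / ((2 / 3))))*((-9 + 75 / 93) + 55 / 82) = -141540796800 / 1271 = -111361759.87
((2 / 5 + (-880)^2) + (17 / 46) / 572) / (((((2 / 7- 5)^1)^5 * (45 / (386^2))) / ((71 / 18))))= -1509493842807993531559 / 347534030457900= -4343441.82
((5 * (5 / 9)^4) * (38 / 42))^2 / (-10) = -705078125 / 37967207922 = -0.02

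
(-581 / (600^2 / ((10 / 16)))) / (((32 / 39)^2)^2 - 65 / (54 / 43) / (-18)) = -448036407 / 1478574512000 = -0.00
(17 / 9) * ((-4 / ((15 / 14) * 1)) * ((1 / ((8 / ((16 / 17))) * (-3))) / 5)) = 0.06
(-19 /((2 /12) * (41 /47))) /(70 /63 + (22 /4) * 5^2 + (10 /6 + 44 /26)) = -1253772 /1362061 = -0.92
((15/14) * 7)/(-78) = -5/52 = -0.10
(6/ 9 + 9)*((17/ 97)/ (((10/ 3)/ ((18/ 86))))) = 4437/ 41710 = 0.11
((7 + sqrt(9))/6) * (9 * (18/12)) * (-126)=-2835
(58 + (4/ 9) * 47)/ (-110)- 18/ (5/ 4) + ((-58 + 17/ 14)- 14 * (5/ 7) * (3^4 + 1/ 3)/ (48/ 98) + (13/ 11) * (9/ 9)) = -1731.28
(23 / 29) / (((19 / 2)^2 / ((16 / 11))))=1472 / 115159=0.01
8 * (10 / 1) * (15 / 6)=200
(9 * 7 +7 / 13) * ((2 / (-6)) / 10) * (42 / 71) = -5782 / 4615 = -1.25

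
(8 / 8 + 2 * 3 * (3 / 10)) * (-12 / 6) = -28 / 5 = -5.60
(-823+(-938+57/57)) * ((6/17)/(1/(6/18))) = -3520/17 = -207.06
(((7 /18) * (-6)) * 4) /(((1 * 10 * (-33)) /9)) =14 /55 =0.25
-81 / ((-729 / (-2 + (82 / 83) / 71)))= -11704 / 53037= -0.22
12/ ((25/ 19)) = 228/ 25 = 9.12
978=978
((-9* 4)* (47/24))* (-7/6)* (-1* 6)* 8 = -3948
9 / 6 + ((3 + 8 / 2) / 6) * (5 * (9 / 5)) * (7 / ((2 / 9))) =1329 / 4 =332.25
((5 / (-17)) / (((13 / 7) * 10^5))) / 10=-7 / 44200000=-0.00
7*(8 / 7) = 8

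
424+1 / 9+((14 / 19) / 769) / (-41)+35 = 2475278606 / 5391459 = 459.11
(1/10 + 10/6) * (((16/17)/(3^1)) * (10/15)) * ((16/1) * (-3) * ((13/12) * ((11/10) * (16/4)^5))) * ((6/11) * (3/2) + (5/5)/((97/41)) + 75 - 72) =-4086464512/44523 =-91783.22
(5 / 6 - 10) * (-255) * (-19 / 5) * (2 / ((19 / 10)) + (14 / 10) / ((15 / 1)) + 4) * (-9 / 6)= 1371271 / 20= 68563.55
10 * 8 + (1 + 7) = 88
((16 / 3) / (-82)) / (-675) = 8 / 83025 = 0.00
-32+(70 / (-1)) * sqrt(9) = -242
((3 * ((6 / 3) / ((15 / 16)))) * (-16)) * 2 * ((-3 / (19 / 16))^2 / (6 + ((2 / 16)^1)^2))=-150994944 / 694925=-217.28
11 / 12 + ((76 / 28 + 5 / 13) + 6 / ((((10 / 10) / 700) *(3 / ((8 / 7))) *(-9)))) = -569245 / 3276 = -173.76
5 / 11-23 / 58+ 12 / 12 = 675 / 638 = 1.06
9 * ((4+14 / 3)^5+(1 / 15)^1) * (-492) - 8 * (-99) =-9742705964 / 45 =-216504576.98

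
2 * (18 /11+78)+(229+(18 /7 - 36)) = 354.84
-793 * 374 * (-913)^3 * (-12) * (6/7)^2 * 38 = -3705309292096361664/49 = -75618556981558401.31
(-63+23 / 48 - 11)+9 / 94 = -165647 / 2256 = -73.43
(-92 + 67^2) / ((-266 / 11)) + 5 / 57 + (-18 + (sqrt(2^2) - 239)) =-436.74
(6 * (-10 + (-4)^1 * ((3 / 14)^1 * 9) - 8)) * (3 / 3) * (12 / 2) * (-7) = 6480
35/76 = 0.46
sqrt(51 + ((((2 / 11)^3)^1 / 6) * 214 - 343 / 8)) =sqrt(17581938) / 1452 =2.89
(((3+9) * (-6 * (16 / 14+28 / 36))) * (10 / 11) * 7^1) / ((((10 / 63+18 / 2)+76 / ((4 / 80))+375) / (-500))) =13860000 / 59981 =231.07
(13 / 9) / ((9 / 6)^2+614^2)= 52 / 13571937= 0.00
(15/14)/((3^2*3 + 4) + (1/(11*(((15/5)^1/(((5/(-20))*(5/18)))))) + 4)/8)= 142560/4191229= 0.03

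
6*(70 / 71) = 420 / 71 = 5.92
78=78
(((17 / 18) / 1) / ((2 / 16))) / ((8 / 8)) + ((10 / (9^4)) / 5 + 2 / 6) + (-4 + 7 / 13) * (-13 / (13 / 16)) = 5396813 / 85293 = 63.27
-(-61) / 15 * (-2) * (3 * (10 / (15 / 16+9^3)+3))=-4294034 / 58395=-73.53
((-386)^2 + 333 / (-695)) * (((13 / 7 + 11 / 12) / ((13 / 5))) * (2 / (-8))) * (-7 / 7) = 24127589671 / 607152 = 39738.96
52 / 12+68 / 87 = 445 / 87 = 5.11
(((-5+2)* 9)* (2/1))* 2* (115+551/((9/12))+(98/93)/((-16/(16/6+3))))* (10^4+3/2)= -917374521.02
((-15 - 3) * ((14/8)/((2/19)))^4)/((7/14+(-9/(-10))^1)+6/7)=-98563727115/161792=-609200.25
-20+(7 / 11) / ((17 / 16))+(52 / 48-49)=-151061 / 2244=-67.32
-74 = -74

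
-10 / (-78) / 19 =5 / 741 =0.01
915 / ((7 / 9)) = 8235 / 7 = 1176.43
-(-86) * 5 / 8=215 / 4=53.75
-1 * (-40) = 40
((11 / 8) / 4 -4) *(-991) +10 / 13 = 1507631 / 416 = 3624.11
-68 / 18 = -3.78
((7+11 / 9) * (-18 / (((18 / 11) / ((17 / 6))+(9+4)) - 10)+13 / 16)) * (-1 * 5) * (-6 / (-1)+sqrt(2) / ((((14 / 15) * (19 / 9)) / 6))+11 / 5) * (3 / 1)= 375948675 * sqrt(2) / 237272+22835401 / 5352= 6507.47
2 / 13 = 0.15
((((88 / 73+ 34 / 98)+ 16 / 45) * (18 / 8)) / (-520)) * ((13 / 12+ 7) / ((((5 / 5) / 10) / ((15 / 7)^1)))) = -29790349 / 20832448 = -1.43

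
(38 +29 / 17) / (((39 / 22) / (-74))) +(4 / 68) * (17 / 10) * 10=-366079 / 221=-1656.47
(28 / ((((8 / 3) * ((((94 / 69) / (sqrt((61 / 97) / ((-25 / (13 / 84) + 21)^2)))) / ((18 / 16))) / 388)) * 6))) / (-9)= -299 * sqrt(5917) / 65424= -0.35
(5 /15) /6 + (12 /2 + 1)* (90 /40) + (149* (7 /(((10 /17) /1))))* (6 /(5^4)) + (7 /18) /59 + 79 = 247432519 /2212500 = 111.83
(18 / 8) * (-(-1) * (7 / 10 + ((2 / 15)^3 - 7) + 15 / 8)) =-119411 / 12000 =-9.95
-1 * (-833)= 833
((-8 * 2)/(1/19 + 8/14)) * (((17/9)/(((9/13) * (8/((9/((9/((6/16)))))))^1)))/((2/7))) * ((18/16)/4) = -205751/63744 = -3.23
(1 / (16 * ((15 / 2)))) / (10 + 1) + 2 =2641 / 1320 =2.00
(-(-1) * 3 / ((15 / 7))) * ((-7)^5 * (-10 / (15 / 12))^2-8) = -7529592 / 5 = -1505918.40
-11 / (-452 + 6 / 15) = 55 / 2258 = 0.02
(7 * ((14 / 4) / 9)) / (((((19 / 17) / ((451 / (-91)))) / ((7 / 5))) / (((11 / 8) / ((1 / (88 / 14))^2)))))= -10204777 / 11115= -918.11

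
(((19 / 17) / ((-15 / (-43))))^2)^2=445541565121 / 4228250625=105.37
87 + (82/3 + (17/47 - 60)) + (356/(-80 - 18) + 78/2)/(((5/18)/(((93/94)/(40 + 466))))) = 54.94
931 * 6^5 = 7239456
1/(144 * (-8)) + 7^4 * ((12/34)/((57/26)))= 143829181/372096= 386.54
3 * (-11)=-33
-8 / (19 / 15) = -120 / 19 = -6.32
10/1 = 10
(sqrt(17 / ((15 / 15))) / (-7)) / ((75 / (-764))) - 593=-593+764* sqrt(17) / 525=-587.00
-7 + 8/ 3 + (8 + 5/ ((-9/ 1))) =28/ 9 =3.11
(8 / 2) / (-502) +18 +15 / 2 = 12797 / 502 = 25.49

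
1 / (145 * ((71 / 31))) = 31 / 10295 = 0.00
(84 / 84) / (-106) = -1 / 106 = -0.01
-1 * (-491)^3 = 118370771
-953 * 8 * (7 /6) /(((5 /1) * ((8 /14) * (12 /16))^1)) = -186788 /45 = -4150.84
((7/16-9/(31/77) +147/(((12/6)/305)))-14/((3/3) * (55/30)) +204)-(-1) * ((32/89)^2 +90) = 980250715723/43216976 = 22682.08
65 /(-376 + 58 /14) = -455 /2603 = -0.17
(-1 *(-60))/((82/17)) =510/41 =12.44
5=5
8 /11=0.73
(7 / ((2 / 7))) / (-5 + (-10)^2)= 49 / 190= 0.26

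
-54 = -54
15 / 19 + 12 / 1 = 243 / 19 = 12.79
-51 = -51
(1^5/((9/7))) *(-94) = -658/9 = -73.11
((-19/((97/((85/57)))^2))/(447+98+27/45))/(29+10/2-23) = -36125/48281041512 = -0.00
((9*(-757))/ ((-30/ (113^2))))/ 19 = 28998399/ 190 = 152623.15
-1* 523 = -523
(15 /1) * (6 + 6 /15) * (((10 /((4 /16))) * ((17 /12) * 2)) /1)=10880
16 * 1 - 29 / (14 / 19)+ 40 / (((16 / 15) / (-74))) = -39177 / 14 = -2798.36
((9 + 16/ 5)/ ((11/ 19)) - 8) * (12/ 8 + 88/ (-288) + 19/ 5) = 646381/ 9900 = 65.29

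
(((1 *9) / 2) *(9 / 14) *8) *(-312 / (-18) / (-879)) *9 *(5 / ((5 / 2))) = -16848 / 2051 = -8.21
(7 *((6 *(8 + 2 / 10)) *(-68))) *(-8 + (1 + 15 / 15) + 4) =234192 / 5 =46838.40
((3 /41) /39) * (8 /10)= 4 /2665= 0.00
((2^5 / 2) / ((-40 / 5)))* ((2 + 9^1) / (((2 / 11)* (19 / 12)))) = -1452 / 19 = -76.42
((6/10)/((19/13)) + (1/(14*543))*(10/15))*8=3558496/1083285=3.28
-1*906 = -906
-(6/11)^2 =-36/121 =-0.30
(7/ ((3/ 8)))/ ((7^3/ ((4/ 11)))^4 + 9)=14336/ 607950857736435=0.00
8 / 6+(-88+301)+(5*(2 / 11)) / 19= 134417 / 627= 214.38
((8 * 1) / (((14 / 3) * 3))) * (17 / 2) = 4.86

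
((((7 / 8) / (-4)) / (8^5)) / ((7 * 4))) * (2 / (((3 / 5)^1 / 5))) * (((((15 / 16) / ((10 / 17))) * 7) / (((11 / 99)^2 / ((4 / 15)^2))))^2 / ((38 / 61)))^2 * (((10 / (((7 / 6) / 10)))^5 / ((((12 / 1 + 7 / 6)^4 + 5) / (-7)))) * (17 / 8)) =399752900.09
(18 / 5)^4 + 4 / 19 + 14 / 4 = 4077213 / 23750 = 171.67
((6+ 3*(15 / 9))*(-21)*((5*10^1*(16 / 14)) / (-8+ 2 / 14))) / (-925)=-336 / 185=-1.82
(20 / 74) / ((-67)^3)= -10 / 11128231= -0.00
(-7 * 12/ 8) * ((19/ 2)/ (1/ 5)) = -1995/ 4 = -498.75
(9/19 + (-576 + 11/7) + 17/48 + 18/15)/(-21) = 18271031/670320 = 27.26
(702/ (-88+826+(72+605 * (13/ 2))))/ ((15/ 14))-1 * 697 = -4721239/ 6775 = -696.86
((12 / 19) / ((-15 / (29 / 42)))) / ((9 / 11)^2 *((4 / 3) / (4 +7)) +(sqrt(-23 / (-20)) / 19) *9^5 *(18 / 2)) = 23468192 / 8950547275993223649-49936761468 *sqrt(115) / 552502918271186645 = -0.00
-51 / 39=-17 / 13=-1.31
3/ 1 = 3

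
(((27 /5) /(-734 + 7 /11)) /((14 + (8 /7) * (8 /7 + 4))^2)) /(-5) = 237699 /63774744100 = 0.00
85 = 85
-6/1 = -6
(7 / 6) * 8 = 28 / 3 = 9.33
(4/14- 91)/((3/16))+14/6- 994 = -30985/21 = -1475.48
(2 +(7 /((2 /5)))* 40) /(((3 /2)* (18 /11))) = 286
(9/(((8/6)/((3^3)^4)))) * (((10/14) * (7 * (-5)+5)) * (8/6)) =-717445350/7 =-102492192.86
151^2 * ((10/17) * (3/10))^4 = 1846881/83521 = 22.11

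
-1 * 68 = -68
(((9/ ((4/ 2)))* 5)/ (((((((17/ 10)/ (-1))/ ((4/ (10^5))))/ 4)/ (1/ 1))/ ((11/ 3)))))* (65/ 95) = -429/ 80750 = -0.01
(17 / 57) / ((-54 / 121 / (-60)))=20570 / 513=40.10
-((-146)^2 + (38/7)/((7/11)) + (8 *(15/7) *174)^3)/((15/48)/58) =-8447725785699392/1715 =-4925787630145.42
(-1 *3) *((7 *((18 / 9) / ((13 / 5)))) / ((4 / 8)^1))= -420 / 13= -32.31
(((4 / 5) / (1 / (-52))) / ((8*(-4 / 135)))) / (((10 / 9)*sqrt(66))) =1053*sqrt(66) / 440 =19.44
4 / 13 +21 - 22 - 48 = -633 / 13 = -48.69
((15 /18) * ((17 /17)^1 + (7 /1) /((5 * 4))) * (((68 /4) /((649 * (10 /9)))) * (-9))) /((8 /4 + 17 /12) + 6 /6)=-37179 /687940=-0.05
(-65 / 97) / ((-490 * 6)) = 13 / 57036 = 0.00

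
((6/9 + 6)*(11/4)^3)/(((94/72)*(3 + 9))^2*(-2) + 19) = -19965/67952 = -0.29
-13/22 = -0.59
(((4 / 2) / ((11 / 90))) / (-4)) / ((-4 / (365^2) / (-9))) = -53956125 / 44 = -1226275.57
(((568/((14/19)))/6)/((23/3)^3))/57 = 426/85169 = 0.01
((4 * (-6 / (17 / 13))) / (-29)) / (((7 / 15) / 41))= 55.60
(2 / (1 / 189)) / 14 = 27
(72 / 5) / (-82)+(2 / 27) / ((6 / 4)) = -2096 / 16605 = -0.13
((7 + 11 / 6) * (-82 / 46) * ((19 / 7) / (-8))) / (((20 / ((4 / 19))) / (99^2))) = 7099191 / 12880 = 551.18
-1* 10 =-10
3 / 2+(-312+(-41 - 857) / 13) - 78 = -11897 / 26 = -457.58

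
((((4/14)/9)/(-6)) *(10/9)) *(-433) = 4330/1701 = 2.55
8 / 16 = 1 / 2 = 0.50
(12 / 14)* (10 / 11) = 60 / 77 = 0.78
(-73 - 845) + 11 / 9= -8251 / 9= -916.78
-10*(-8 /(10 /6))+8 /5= 248 /5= 49.60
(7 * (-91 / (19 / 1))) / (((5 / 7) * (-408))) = 4459 / 38760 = 0.12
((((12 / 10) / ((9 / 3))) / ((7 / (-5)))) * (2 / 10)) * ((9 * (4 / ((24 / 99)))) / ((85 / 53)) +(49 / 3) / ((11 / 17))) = -661063 / 98175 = -6.73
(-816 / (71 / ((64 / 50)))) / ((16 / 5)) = -1632 / 355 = -4.60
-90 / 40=-9 / 4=-2.25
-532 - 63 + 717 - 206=-84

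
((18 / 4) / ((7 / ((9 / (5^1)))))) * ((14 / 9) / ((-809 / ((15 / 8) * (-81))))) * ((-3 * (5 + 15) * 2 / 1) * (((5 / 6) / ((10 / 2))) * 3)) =-32805 / 1618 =-20.28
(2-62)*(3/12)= -15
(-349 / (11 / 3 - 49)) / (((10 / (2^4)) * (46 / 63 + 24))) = 65961 / 132430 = 0.50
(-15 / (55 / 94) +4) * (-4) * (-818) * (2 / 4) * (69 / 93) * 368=-3295610752 / 341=-9664547.66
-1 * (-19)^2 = -361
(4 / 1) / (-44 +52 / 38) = -38 / 405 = -0.09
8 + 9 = 17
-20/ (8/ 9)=-45/ 2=-22.50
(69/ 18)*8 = 92/ 3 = 30.67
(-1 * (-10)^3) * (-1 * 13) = -13000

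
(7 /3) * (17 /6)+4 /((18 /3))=131 /18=7.28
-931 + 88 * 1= -843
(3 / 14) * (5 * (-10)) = -75 / 7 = -10.71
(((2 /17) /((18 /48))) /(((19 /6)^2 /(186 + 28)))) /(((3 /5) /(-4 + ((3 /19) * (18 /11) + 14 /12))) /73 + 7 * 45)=16141900160 /759454799427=0.02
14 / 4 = 7 / 2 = 3.50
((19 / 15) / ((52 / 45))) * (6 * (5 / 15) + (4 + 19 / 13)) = 8.18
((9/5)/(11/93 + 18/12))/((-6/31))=-8649/1505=-5.75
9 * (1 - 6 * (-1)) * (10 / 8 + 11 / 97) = 33327 / 388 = 85.89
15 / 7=2.14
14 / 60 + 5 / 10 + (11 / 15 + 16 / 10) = 46 / 15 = 3.07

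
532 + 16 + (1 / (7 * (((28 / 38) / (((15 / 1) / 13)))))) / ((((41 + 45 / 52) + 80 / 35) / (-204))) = 20510692 / 37499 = 546.97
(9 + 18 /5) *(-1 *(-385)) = 4851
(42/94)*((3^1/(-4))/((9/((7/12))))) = -49/2256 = -0.02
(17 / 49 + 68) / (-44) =-3349 / 2156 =-1.55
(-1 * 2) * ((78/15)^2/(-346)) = 676/4325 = 0.16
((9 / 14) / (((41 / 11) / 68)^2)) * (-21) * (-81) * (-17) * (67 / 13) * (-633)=20185446084.06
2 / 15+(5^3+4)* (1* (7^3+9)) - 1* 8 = 681002 / 15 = 45400.13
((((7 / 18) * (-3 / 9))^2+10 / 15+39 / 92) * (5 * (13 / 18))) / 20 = 482755 / 2414448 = 0.20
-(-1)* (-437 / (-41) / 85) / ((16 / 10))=437 / 5576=0.08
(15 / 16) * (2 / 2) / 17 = 15 / 272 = 0.06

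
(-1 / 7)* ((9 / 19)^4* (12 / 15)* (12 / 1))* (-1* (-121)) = -38106288 / 4561235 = -8.35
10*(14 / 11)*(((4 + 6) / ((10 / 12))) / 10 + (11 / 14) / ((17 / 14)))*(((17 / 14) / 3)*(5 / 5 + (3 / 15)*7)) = 1256 / 55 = 22.84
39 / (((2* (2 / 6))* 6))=39 / 4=9.75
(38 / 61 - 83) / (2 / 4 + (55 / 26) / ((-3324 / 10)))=-217140300 / 1301191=-166.88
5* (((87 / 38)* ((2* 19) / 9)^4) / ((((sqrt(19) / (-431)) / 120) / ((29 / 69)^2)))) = -6071534238400* sqrt(19) / 3470769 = -7625170.15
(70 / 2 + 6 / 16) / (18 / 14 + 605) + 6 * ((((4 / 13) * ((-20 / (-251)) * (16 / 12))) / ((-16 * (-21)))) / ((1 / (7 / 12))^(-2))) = 2282340869 / 37999383968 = 0.06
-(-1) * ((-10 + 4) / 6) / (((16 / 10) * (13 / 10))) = -25 / 52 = -0.48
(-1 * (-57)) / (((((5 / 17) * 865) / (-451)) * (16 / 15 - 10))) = 1311057 / 115910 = 11.31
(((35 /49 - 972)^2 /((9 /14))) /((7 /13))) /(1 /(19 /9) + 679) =11417921047 /2846655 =4011.00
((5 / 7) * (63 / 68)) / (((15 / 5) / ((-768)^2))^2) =434865438720 / 17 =25580319924.71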